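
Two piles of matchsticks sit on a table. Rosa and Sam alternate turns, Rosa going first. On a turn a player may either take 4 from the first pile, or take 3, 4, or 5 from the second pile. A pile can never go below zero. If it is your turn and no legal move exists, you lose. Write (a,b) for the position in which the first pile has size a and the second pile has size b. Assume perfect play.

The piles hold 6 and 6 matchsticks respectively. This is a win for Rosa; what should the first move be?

Build the W/L table. Terminal = L. A non-terminal position is W if it has a move to some L; otherwise it is L.
No move ever increases a pile, so every position that can arise here has a ≤ 6 and b ≤ 6; it is enough to label the cells with 0 ≤ a ≤ 6 and 0 ≤ b ≤ 6.
Every move lowers a or b (never raises either), so fill the grid row by row in increasing a, and left to right within a row: each cell's successors are then already labelled.
      b=0  b=1  b=2  b=3  b=4  b=5  b=6
a=0:    L    L    L    W    W    W    W
a=1:    L    L    L    W    W    W    W
a=2:    L    L    L    W    W    W    W
a=3:    L    L    L    W    W    W    W
a=4:    W    W    W    L    L    L    W
a=5:    W    W    W    L    L    L    W
a=6:    W    W    W    L    L    L    W
Cells with no legal move (terminal, hence L): (0,0), (0,1), (0,2), (1,0), (1,1), (1,2), (2,0), (2,1), (2,2), (3,0), (3,1), (3,2).
The remaining L cells, each justified by listing all of its moves:
(4,3): moves to (0,3)(W), (4,0)(W); every one is W ⇒ L
(4,4): moves to (0,4)(W), (4,1)(W), (4,0)(W); every one is W ⇒ L
(4,5): moves to (0,5)(W), (4,2)(W), (4,1)(W), (4,0)(W); every one is W ⇒ L
(5,3): moves to (1,3)(W), (5,0)(W); every one is W ⇒ L
(5,4): moves to (1,4)(W), (5,1)(W), (5,0)(W); every one is W ⇒ L
(5,5): moves to (1,5)(W), (5,2)(W), (5,1)(W), (5,0)(W); every one is W ⇒ L
(6,3): moves to (2,3)(W), (6,0)(W); every one is W ⇒ L
(6,4): moves to (2,4)(W), (6,1)(W), (6,0)(W); every one is W ⇒ L
(6,5): moves to (2,5)(W), (6,2)(W), (6,1)(W), (6,0)(W); every one is W ⇒ L
Every other cell has at least one move into one of the L cells above, so it is W.
From (6,6), the L positions reachable in one move are: (6,3).

Move to (6,3).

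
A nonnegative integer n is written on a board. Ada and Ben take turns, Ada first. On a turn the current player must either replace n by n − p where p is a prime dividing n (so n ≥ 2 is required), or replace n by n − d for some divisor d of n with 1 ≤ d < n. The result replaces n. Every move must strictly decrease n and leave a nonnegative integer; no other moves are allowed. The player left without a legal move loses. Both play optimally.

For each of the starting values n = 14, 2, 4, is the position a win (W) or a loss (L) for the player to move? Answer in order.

Positions with no move are L. A position that does have a move is losing for the player to move precisely when every available move leads to a winning position for the opponent. Fill in the labels:
n=0: no move → L
n=1: no move → L
n=2: reaches L-position 0 → W
n=3: reaches L-position 0 → W
n=4: only reaches 2(W), 3(W), all W → L
n=5: reaches L-position 0 → W
n=6: reaches L-position 4 → W
n=7: reaches L-position 0 → W
n=8: reaches L-position 4 → W
n=9: only reaches 6(W), 8(W), all W → L
n=10: reaches L-position 9 → W
n=11: reaches L-position 0 → W
n=12: reaches L-position 9 → W
n=13: reaches L-position 0 → W
n=14: only reaches 7(W), 12(W), 13(W), all W → L

14: L, 2: W, 4: L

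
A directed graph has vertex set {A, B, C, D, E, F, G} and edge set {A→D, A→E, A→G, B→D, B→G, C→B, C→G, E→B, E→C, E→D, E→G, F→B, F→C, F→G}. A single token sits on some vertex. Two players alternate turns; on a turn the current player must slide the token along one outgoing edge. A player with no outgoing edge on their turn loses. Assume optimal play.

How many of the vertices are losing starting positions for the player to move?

2

Label each position W (a win for the player to move) or L (a loss). A position with no legal move is L; any other position is W exactly when some move reaches an L, and L when every move reaches a W.
Every edge goes from a vertex to one that appears earlier in the order D, G, B, C, F, E, A, so processing vertices in that order labels each vertex after all of its successors.
D: no outgoing edge → L
G: no outgoing edge → L
B: →G(L), so W
C: →G(L), so W
F: →G(L), so W
E: →G(L), so W
A: →G(L), so W
The L vertices are D, G; that is 2 in all.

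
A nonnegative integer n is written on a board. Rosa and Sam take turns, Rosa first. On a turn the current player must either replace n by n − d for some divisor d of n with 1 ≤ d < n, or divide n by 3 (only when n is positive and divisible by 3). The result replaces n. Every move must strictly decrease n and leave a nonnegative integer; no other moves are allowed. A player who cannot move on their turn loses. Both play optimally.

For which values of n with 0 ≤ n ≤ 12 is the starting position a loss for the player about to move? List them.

Classify positions by backward induction: terminal positions (no move available) are L. From any other position, the mover wins iff some move reaches an L.
n=0: no move → L
n=1: no move → L
n=2: reaches L-position 1 → W
n=3: reaches L-position 1 → W
n=4: only reaches 2(W), 3(W), all W → L
n=5: reaches L-position 4 → W
n=6: reaches L-position 4 → W
n=7: only reaches 6(W), which is W → L
n=8: reaches L-position 4 → W
n=9: only reaches 3(W), 6(W), 8(W), all W → L
n=10: reaches L-position 9 → W
n=11: only reaches 10(W), which is W → L
n=12: reaches L-position 4 → W
The losing starting values of n are exactly the entries labelled L in this table (6 of them).

0, 1, 4, 7, 9, 11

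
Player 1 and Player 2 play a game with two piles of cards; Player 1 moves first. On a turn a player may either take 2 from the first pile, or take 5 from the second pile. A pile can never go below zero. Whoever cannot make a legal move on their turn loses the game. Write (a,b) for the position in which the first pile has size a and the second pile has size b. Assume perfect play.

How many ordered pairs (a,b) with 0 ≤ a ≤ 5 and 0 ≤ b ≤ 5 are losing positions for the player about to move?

Use the standard recursion: the mover loses at a terminal position; elsewhere, the mover wins exactly when some move hands the opponent an L position.
Every move lowers a or b (never raises either), so fill the grid row by row in increasing a, and left to right within a row: each cell's successors are then already labelled.
      b=0  b=1  b=2  b=3  b=4  b=5
a=0:    L    L    L    L    L    W
a=1:    L    L    L    L    L    W
a=2:    W    W    W    W    W    L
a=3:    W    W    W    W    W    L
a=4:    L    L    L    L    L    W
a=5:    L    L    L    L    L    W
Cells with no legal move (terminal, hence L): (0,0), (0,1), (0,2), (0,3), (0,4), (1,0), (1,1), (1,2), (1,3), (1,4).
The remaining L cells, each justified by listing all of its moves:
(2,5): →(0,5)(W), (2,0)(W) — all W, so L
(3,5): →(1,5)(W), (3,0)(W) — all W, so L
(4,0): →(2,0)(W) only, which is W, so L
(4,1): →(2,1)(W) only, which is W, so L
(4,2): →(2,2)(W) only, which is W, so L
(4,3): →(2,3)(W) only, which is W, so L
(4,4): →(2,4)(W) only, which is W, so L
(5,0): →(3,0)(W) only, which is W, so L
(5,1): →(3,1)(W) only, which is W, so L
(5,2): →(3,2)(W) only, which is W, so L
(5,3): →(3,3)(W) only, which is W, so L
(5,4): →(3,4)(W) only, which is W, so L
Every other cell has at least one move into one of the L cells above, so it is W.
L cells per row: a=0: 5, a=1: 5, a=2: 1, a=3: 1, a=4: 5, a=5: 5; total 22.

22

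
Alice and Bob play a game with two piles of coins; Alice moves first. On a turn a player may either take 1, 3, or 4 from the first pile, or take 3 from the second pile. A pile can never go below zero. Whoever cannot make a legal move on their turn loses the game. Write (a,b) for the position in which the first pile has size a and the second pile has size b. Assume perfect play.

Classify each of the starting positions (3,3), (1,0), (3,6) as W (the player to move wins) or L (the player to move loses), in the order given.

(3,3): L, (1,0): W, (3,6): W

Compute win/loss labels from the base case upward. A position with no move is L. Any other position is W if it can reach an L in one move, else L.
No move ever increases a pile, so every position that can arise here has a ≤ 3 and b ≤ 6; it is enough to label the cells with 0 ≤ a ≤ 3 and 0 ≤ b ≤ 6.
Every move lowers a or b (never raises either), so fill the grid row by row in increasing a, and left to right within a row: each cell's successors are then already labelled.
      b=0  b=1  b=2  b=3  b=4  b=5  b=6
a=0:    L    L    L    W    W    W    L
a=1:    W    W    W    L    L    L    W
a=2:    L    L    L    W    W    W    L
a=3:    W    W    W    L    L    L    W
Cells with no legal move (terminal, hence L): (0,0), (0,1), (0,2).
The remaining L cells, each justified by listing all of its moves:
(0,6): the only move is to (0,3)(W), a W ⇒ L
(1,3): moves to (0,3)(W), (1,0)(W); every one is W ⇒ L
(1,4): moves to (0,4)(W), (1,1)(W); every one is W ⇒ L
(1,5): moves to (0,5)(W), (1,2)(W); every one is W ⇒ L
(2,0): the only move is to (1,0)(W), a W ⇒ L
(2,1): the only move is to (1,1)(W), a W ⇒ L
(2,2): the only move is to (1,2)(W), a W ⇒ L
(2,6): moves to (1,6)(W), (2,3)(W); every one is W ⇒ L
(3,3): moves to (2,3)(W), (0,3)(W), (3,0)(W); every one is W ⇒ L
(3,4): moves to (2,4)(W), (0,4)(W), (3,1)(W); every one is W ⇒ L
(3,5): moves to (2,5)(W), (0,5)(W), (3,2)(W); every one is W ⇒ L
Every other cell has at least one move into one of the L cells above, so it is W.
(3,3): one of the L cells justified above, so L
(1,0): the move to (0,0) reaches an L cell, so W
(3,6): the move to (2,6) reaches an L cell, so W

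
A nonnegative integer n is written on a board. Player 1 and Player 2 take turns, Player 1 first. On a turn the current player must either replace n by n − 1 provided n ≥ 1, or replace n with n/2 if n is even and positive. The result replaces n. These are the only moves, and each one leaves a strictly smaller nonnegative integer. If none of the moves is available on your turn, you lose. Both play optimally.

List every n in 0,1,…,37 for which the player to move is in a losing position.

0, 2, 5, 7, 9, 11, 13, 15, 17, 19, 21, 23, 25, 27, 29, 31, 33, 35, 37

Use the standard recursion: the mover loses at a terminal position; elsewhere, the mover wins exactly when some move hands the opponent an L position.
n=0: no move → L
n=1: reaches L-position 0 → W
n=2: only reaches 1(W), which is W → L
n=3: reaches L-position 2 → W
n=4: reaches L-position 2 → W
n=5: only reaches 4(W), which is W → L
n=6: reaches L-position 5 → W
n=7: only reaches 6(W), which is W → L
n=8: reaches L-position 7 → W
n=9: only reaches 8(W), which is W → L
n=10: reaches L-position 5 → W
n=11: only reaches 10(W), which is W → L
n=12: reaches L-position 11 → W
n=13: only reaches 12(W), which is W → L
n=14: reaches L-position 7 → W
n=15: only reaches 14(W), which is W → L
n=16: reaches L-position 15 → W
n=17: only reaches 16(W), which is W → L
n=18: reaches L-position 9 → W
n=19: only reaches 18(W), which is W → L
n=20: reaches L-position 19 → W
n=21: only reaches 20(W), which is W → L
n=22: reaches L-position 11 → W
n=23: only reaches 22(W), which is W → L
n=24: reaches L-position 23 → W
n=25: only reaches 24(W), which is W → L
n=26: reaches L-position 13 → W
n=27: only reaches 26(W), which is W → L
n=28: reaches L-position 27 → W
n=29: only reaches 28(W), which is W → L
n=30: reaches L-position 15 → W
n=31: only reaches 30(W), which is W → L
n=32: reaches L-position 31 → W
n=33: only reaches 32(W), which is W → L
n=34: reaches L-position 17 → W
n=35: only reaches 34(W), which is W → L
n=36: reaches L-position 35 → W
n=37: only reaches 36(W), which is W → L
The losing starting values of n are exactly the entries labelled L in this table (19 of them).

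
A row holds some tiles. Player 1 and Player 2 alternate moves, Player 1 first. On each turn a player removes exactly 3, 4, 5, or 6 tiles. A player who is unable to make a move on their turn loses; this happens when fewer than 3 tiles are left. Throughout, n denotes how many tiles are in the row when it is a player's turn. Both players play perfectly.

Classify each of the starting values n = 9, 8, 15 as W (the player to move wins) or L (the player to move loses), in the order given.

9: L, 8: W, 15: W

Compute win/loss labels from the base case upward. A position with no move is L. Any other position is W if it can reach an L in one move, else L.
n=0: no move → L
n=1: no move → L
n=2: no move → L
n=3: reaches L-position 0 → W
n=4: reaches L-position 1 → W
n=5: reaches L-position 2 → W
n=6: reaches L-position 2 → W
n=7: reaches L-position 2 → W
n=8: reaches L-position 2 → W
n=9: only reaches 6(W), 5(W), 4(W), 3(W), all W → L
n=10: only reaches 7(W), 6(W), 5(W), 4(W), all W → L
n=11: only reaches 8(W), 7(W), 6(W), 5(W), all W → L
n=12: reaches L-position 9 → W
n=13: reaches L-position 10 → W
n=14: reaches L-position 11 → W
n=15: reaches L-position 11 → W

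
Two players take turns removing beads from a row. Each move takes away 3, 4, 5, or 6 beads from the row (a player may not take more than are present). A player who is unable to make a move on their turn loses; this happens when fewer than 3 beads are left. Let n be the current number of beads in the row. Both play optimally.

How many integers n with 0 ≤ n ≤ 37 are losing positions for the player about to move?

14

Build the W/L table. Terminal = L. A non-terminal position is W if it has a move to some L; otherwise it is L.
n=0: no move → L
n=1: no move → L
n=2: no move → L
n=3: can move to 0, which is L ⇒ W
n=4: can move to 1, which is L ⇒ W
n=5: can move to 2, which is L ⇒ W
n=6: can move to 2, which is L ⇒ W
n=7: can move to 2, which is L ⇒ W
n=8: can move to 2, which is L ⇒ W
n=9: moves to 6(W), 5(W), 4(W), 3(W); every one is W ⇒ L
n=10: moves to 7(W), 6(W), 5(W), 4(W); every one is W ⇒ L
n=11: moves to 8(W), 7(W), 6(W), 5(W); every one is W ⇒ L
n=12: can move to 9, which is L ⇒ W
n=13: can move to 10, which is L ⇒ W
n=14: can move to 11, which is L ⇒ W
n=15: can move to 11, which is L ⇒ W
n=16: can move to 11, which is L ⇒ W
n=17: can move to 11, which is L ⇒ W
n=18: moves to 15(W), 14(W), 13(W), 12(W); every one is W ⇒ L
n=19: moves to 16(W), 15(W), 14(W), 13(W); every one is W ⇒ L
n=20: moves to 17(W), 16(W), 15(W), 14(W); every one is W ⇒ L
n=21: can move to 18, which is L ⇒ W
n=22: can move to 19, which is L ⇒ W
n=23: can move to 20, which is L ⇒ W
n=24: can move to 20, which is L ⇒ W
n=25: can move to 20, which is L ⇒ W
n=26: can move to 20, which is L ⇒ W
n=27: moves to 24(W), 23(W), 22(W), 21(W); every one is W ⇒ L
n=28: moves to 25(W), 24(W), 23(W), 22(W); every one is W ⇒ L
n=29: moves to 26(W), 25(W), 24(W), 23(W); every one is W ⇒ L
n=30: can move to 27, which is L ⇒ W
n=31: can move to 28, which is L ⇒ W
n=32: can move to 29, which is L ⇒ W
n=33: can move to 29, which is L ⇒ W
n=34: can move to 29, which is L ⇒ W
n=35: can move to 29, which is L ⇒ W
n=36: moves to 33(W), 32(W), 31(W), 30(W); every one is W ⇒ L
n=37: moves to 34(W), 33(W), 32(W), 31(W); every one is W ⇒ L
L entries with 0 ≤ n ≤ 37: n = 0, 1, 2, 9, 10, 11, 18, 19, 20, 27, 28, 29, 36, 37; that makes 14.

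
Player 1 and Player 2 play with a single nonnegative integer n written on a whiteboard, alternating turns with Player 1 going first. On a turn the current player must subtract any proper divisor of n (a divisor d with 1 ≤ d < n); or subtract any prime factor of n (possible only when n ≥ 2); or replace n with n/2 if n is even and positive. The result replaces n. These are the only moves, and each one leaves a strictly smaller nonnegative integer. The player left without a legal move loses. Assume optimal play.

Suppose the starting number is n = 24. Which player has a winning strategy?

Label each position W (a win for the player to move) or L (a loss). A position with no legal move is L; any other position is W exactly when some move reaches an L, and L when every move reaches a W.
n=0: no move → L
n=1: no move → L
n=2: reaches L-position 0 → W
n=3: reaches L-position 0 → W
n=4: only reaches 2(W), 3(W), all W → L
n=5: reaches L-position 0 → W
n=6: reaches L-position 4 → W
n=7: reaches L-position 0 → W
n=8: reaches L-position 4 → W
n=9: only reaches 6(W), 8(W), all W → L
n=10: reaches L-position 9 → W
n=11: reaches L-position 0 → W
n=12: reaches L-position 9 → W
n=13: reaches L-position 0 → W
n=14: only reaches 7(W), 12(W), 13(W), all W → L
n=15: reaches L-position 14 → W
n=16: reaches L-position 14 → W
n=17: reaches L-position 0 → W
n=18: reaches L-position 9 → W
n=19: reaches L-position 0 → W
n=20: only reaches 10(W), 15(W), 16(W), 18(W), 19(W), all W → L
n=21: reaches L-position 14 → W
n=22: reaches L-position 20 → W
n=23: reaches L-position 0 → W
n=24: reaches L-position 20 → W
The starting position 24 is W: Player 1 should move to 20, handing over an L position.

Player 1 wins.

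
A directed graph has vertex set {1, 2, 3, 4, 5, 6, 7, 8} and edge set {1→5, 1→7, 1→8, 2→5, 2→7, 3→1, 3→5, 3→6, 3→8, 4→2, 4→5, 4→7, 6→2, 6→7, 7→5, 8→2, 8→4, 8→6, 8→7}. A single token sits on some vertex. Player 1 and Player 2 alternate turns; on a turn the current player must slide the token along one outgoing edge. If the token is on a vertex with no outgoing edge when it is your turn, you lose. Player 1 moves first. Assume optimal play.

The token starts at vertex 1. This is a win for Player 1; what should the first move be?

Move to 5.

Use the standard recursion: the mover loses at a terminal position; elsewhere, the mover wins exactly when some move hands the opponent an L position.
Every edge goes from a vertex to one that appears earlier in the order 5, 7, 2, 4, 6, 8, 1, 3, so processing vertices in that order labels each vertex after all of its successors.
5: no outgoing edge → L
7: reaches L-position 5 → W
2: reaches L-position 5 → W
4: reaches L-position 5 → W
6: only reaches 2(W), 7(W), all W → L
8: reaches L-position 6 → W
1: reaches L-position 5 → W
3: reaches L-position 6 → W
From 1, the L positions reachable in one move are: 5.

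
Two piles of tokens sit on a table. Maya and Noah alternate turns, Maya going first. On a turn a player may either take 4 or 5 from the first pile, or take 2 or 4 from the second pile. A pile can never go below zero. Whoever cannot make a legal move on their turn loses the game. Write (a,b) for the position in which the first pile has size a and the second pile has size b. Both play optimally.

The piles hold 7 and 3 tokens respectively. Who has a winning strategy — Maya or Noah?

Noah wins.

Build the W/L table. Terminal = L. A non-terminal position is W if it has a move to some L; otherwise it is L.
No move ever increases a pile, so every position that can arise here has a ≤ 7 and b ≤ 3; it is enough to label the cells with 0 ≤ a ≤ 7 and 0 ≤ b ≤ 3.
Every move lowers a or b (never raises either), so fill the grid row by row in increasing a, and left to right within a row: each cell's successors are then already labelled.
      b=0  b=1  b=2  b=3
a=0:    L    L    W    W
a=1:    L    L    W    W
a=2:    L    L    W    W
a=3:    L    L    W    W
a=4:    W    W    L    L
a=5:    W    W    L    L
a=6:    W    W    L    L
a=7:    W    W    L    L
Cells with no legal move (terminal, hence L): (0,0), (0,1), (1,0), (1,1), (2,0), (2,1), (3,0), (3,1).
The remaining L cells, each justified by listing all of its moves:
(4,2): →(0,2)(W), (4,0)(W) — all W, so L
(4,3): →(0,3)(W), (4,1)(W) — all W, so L
(5,2): →(1,2)(W), (0,2)(W), (5,0)(W) — all W, so L
(5,3): →(1,3)(W), (0,3)(W), (5,1)(W) — all W, so L
(6,2): →(2,2)(W), (1,2)(W), (6,0)(W) — all W, so L
(6,3): →(2,3)(W), (1,3)(W), (6,1)(W) — all W, so L
(7,2): →(3,2)(W), (2,2)(W), (7,0)(W) — all W, so L
(7,3): →(3,3)(W), (2,3)(W), (7,1)(W) — all W, so L
Every other cell has at least one move into one of the L cells above, so it is W.
Every move from (7,3) reaches a W position, so the mover loses.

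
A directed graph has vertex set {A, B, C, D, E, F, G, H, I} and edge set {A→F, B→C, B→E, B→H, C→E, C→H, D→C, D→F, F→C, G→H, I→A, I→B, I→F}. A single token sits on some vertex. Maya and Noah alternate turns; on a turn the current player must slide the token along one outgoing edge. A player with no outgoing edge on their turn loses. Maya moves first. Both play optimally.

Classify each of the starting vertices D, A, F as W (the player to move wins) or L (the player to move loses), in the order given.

D: W, A: W, F: L

Label each position W (a win for the player to move) or L (a loss). A position with no legal move is L; any other position is W exactly when some move reaches an L, and L when every move reaches a W.
Every edge goes from a vertex to one that appears earlier in the order E, H, C, B, G, F, A, I, D, so processing vertices in that order labels each vertex after all of its successors.
E: no outgoing edge → L
H: no outgoing edge → L
C: reaches L-position H → W
B: reaches L-position H → W
G: reaches L-position H → W
F: only reaches C(W), which is W → L
A: reaches L-position F → W
I: reaches L-position F → W
D: reaches L-position F → W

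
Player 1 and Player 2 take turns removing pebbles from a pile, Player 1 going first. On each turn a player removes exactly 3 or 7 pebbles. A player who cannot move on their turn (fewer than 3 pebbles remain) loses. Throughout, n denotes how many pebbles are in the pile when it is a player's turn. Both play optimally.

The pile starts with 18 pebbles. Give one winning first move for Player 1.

Remove 7, leaving 11.

Positions with no move are L. A position that does have a move is losing for the player to move precisely when every available move leads to a winning position for the opponent. Fill in the labels:
n=0: no move → L
n=1: no move → L
n=2: no move → L
n=3: →0(L), so W
n=4: →1(L), so W
n=5: →2(L), so W
n=6: →3(W) only, which is W, so L
n=7: →0(L), so W
n=8: →1(L), so W
n=9: →6(L), so W
n=10: →7(W), 3(W) — all W, so L
n=11: →8(W), 4(W) — all W, so L
n=12: →9(W), 5(W) — all W, so L
n=13: →10(L), so W
n=14: →11(L), so W
n=15: →12(L), so W
n=16: →13(W), 9(W) — all W, so L
n=17: →10(L), so W
n=18: →11(L), so W
From 18, the L positions reachable in one move are: 11.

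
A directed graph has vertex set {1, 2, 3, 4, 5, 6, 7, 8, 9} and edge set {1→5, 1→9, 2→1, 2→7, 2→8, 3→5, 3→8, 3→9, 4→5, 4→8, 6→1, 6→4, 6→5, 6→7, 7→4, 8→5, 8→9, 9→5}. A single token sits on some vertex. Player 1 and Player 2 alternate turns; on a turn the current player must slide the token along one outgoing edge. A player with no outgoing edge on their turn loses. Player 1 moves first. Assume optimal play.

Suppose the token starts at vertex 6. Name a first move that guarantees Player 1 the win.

Move to 7.

Work bottom-up. With no move the player to move loses. Otherwise the position is W if at least one move leads to an L position for the opponent, and L if every move leads to a W.
Every edge goes from a vertex to one that appears earlier in the order 5, 9, 1, 8, 3, 4, 7, 2, 6, so processing vertices in that order labels each vertex after all of its successors.
5: no outgoing edge → L
9: can move to 5, which is L ⇒ W
1: can move to 5, which is L ⇒ W
8: can move to 5, which is L ⇒ W
3: can move to 5, which is L ⇒ W
4: can move to 5, which is L ⇒ W
7: the only move is to 4(W), a W ⇒ L
2: can move to 7, which is L ⇒ W
6: can move to 7, which is L ⇒ W
From 6, the L positions reachable in one move are: 7, 5. Any move reaching one of these is winning.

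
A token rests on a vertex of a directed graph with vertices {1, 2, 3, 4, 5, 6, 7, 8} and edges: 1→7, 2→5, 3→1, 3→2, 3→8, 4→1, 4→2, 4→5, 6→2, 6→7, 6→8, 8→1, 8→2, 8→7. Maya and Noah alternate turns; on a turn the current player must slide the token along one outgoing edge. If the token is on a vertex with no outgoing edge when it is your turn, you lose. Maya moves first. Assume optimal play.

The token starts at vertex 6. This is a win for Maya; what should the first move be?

Use the standard recursion: the mover loses at a terminal position; elsewhere, the mover wins exactly when some move hands the opponent an L position.
Every edge goes from a vertex to one that appears earlier in the order 5, 7, 1, 2, 4, 8, 3, 6, so processing vertices in that order labels each vertex after all of its successors.
5: no outgoing edge → L
7: no outgoing edge → L
1: can move to 7, which is L ⇒ W
2: can move to 5, which is L ⇒ W
4: can move to 5, which is L ⇒ W
8: can move to 7, which is L ⇒ W
3: moves to 8(W), 2(W), 1(W); every one is W ⇒ L
6: can move to 7, which is L ⇒ W
From 6, the L positions reachable in one move are: 7.

Move to 7.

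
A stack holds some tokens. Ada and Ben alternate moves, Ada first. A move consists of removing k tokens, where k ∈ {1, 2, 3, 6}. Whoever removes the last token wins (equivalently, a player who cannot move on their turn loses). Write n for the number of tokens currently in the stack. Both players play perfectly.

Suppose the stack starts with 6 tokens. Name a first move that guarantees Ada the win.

Compute win/loss labels from the base case upward. A position with no move is L. Any other position is W if it can reach an L in one move, else L.
n=0: no move → L
n=1: W (go to 0, an L position)
n=2: W (go to 0, an L position)
n=3: W (go to 0, an L position)
n=4: L (options 3(W), 2(W), 1(W) are all W)
n=5: W (go to 4, an L position)
n=6: W (go to 4, an L position)
From 6, the L positions reachable in one move are: 4, 0. Any move reaching one of these is winning.

Remove 2, leaving 4.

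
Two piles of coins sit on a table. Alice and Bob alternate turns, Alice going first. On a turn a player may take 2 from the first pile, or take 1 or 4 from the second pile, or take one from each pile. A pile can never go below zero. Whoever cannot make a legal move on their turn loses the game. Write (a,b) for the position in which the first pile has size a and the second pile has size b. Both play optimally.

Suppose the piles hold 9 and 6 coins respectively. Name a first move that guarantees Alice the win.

Move to (7,6).

Classify positions by backward induction: terminal positions (no move available) are L. From any other position, the mover wins iff some move reaches an L.
No move ever increases a pile, so every position that can arise here has a ≤ 9 and b ≤ 6; it is enough to label the cells with 0 ≤ a ≤ 9 and 0 ≤ b ≤ 6.
Every move lowers a or b (never raises either), so fill the grid row by row in increasing a, and left to right within a row: each cell's successors are then already labelled.
      b=0  b=1  b=2  b=3  b=4  b=5  b=6
a=0:    L    W    L    W    W    L    W
a=1:    L    W    L    W    W    L    W
a=2:    W    W    W    W    L    W    W
a=3:    W    L    W    L    W    W    L
a=4:    L    W    W    L    W    L    W
a=5:    L    W    L    W    W    L    W
a=6:    W    W    L    W    L    W    W
a=7:    W    L    W    W    L    W    L
a=8:    L    W    W    L    W    W    L
a=9:    L    W    L    W    W    L    W
Cells with no legal move (terminal, hence L): (0,0), (1,0).
The remaining L cells, each justified by listing all of its moves:
(0,2): the only move is to (0,1)(W), a W ⇒ L
(0,5): moves to (0,4)(W), (0,1)(W); every one is W ⇒ L
(1,2): moves to (1,1)(W), (0,1)(W); every one is W ⇒ L
(1,5): moves to (1,4)(W), (1,1)(W), (0,4)(W); every one is W ⇒ L
(2,4): moves to (0,4)(W), (2,3)(W), (2,0)(W), (1,3)(W); every one is W ⇒ L
(3,1): moves to (1,1)(W), (3,0)(W), (2,0)(W); every one is W ⇒ L
(3,3): moves to (1,3)(W), (3,2)(W), (2,2)(W); every one is W ⇒ L
(3,6): moves to (1,6)(W), (3,5)(W), (3,2)(W), (2,5)(W); every one is W ⇒ L
(4,0): the only move is to (2,0)(W), a W ⇒ L
(4,3): moves to (2,3)(W), (4,2)(W), (3,2)(W); every one is W ⇒ L
(4,5): moves to (2,5)(W), (4,4)(W), (4,1)(W), (3,4)(W); every one is W ⇒ L
(5,0): the only move is to (3,0)(W), a W ⇒ L
(5,2): moves to (3,2)(W), (5,1)(W), (4,1)(W); every one is W ⇒ L
(5,5): moves to (3,5)(W), (5,4)(W), (5,1)(W), (4,4)(W); every one is W ⇒ L
(6,2): moves to (4,2)(W), (6,1)(W), (5,1)(W); every one is W ⇒ L
(6,4): moves to (4,4)(W), (6,3)(W), (6,0)(W), (5,3)(W); every one is W ⇒ L
(7,1): moves to (5,1)(W), (7,0)(W), (6,0)(W); every one is W ⇒ L
(7,4): moves to (5,4)(W), (7,3)(W), (7,0)(W), (6,3)(W); every one is W ⇒ L
(7,6): moves to (5,6)(W), (7,5)(W), (7,2)(W), (6,5)(W); every one is W ⇒ L
(8,0): the only move is to (6,0)(W), a W ⇒ L
(8,3): moves to (6,3)(W), (8,2)(W), (7,2)(W); every one is W ⇒ L
(8,6): moves to (6,6)(W), (8,5)(W), (8,2)(W), (7,5)(W); every one is W ⇒ L
(9,0): the only move is to (7,0)(W), a W ⇒ L
(9,2): moves to (7,2)(W), (9,1)(W), (8,1)(W); every one is W ⇒ L
(9,5): moves to (7,5)(W), (9,4)(W), (9,1)(W), (8,4)(W); every one is W ⇒ L
Every other cell has at least one move into one of the L cells above, so it is W.
From (9,6), the L positions reachable in one move are: (7,6), (9,5), (9,2). Any move reaching one of these is winning.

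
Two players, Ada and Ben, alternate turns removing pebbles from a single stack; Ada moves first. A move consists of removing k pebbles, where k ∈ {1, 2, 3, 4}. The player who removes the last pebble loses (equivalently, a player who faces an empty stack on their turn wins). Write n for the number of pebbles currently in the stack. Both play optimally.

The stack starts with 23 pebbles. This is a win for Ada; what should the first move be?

Compute win/loss labels from the base case upward. A position with no move is W. Any other position is W if it can reach an L in one move, else L.
n=0: no move; the opponent has just taken the last pebble and therefore loses → W
n=1: the only move is to 0(W), a W ⇒ L
n=2: can move to 1, which is L ⇒ W
n=3: can move to 1, which is L ⇒ W
n=4: can move to 1, which is L ⇒ W
n=5: can move to 1, which is L ⇒ W
n=6: moves to 5(W), 4(W), 3(W), 2(W); every one is W ⇒ L
n=7: can move to 6, which is L ⇒ W
n=8: can move to 6, which is L ⇒ W
n=9: can move to 6, which is L ⇒ W
n=10: can move to 6, which is L ⇒ W
n=11: moves to 10(W), 9(W), 8(W), 7(W); every one is W ⇒ L
n=12: can move to 11, which is L ⇒ W
n=13: can move to 11, which is L ⇒ W
n=14: can move to 11, which is L ⇒ W
n=15: can move to 11, which is L ⇒ W
n=16: moves to 15(W), 14(W), 13(W), 12(W); every one is W ⇒ L
n=17: can move to 16, which is L ⇒ W
n=18: can move to 16, which is L ⇒ W
n=19: can move to 16, which is L ⇒ W
n=20: can move to 16, which is L ⇒ W
n=21: moves to 20(W), 19(W), 18(W), 17(W); every one is W ⇒ L
n=22: can move to 21, which is L ⇒ W
n=23: can move to 21, which is L ⇒ W
From 23, the L positions reachable in one move are: 21.

Remove 2, leaving 21.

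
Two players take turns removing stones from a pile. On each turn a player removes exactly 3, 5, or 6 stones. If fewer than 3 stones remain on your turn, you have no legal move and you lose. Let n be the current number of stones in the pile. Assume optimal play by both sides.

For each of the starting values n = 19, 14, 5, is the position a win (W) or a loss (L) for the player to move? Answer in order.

Positions with no move are L. A position that does have a move is losing for the player to move precisely when every available move leads to a winning position for the opponent. Fill in the labels:
n=0: no move → L
n=1: no move → L
n=2: no move → L
n=3: W (go to 0, an L position)
n=4: W (go to 1, an L position)
n=5: W (go to 2, an L position)
n=6: W (go to 1, an L position)
n=7: W (go to 2, an L position)
n=8: W (go to 2, an L position)
n=9: L (options 6(W), 4(W), 3(W) are all W)
n=10: L (options 7(W), 5(W), 4(W) are all W)
n=11: L (options 8(W), 6(W), 5(W) are all W)
n=12: W (go to 9, an L position)
n=13: W (go to 10, an L position)
n=14: W (go to 11, an L position)
n=15: W (go to 10, an L position)
n=16: W (go to 11, an L position)
n=17: W (go to 11, an L position)
n=18: L (options 15(W), 13(W), 12(W) are all W)
n=19: L (options 16(W), 14(W), 13(W) are all W)

19: L, 14: W, 5: W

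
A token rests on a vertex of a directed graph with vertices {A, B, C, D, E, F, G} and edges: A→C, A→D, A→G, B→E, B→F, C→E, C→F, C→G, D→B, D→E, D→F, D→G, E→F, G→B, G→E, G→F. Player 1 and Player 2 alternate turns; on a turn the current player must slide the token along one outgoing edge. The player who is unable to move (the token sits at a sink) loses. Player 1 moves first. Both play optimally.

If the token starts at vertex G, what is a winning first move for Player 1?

Move to F.

Use the standard recursion: the mover loses at a terminal position; elsewhere, the mover wins exactly when some move hands the opponent an L position.
Every edge goes from a vertex to one that appears earlier in the order F, E, B, G, C, D, A, so processing vertices in that order labels each vertex after all of its successors.
F: no outgoing edge → L
E: →F(L), so W
B: →F(L), so W
G: →F(L), so W
C: →F(L), so W
D: →F(L), so W
A: →D(W), C(W), G(W) — all W, so L
From G, the L positions reachable in one move are: F.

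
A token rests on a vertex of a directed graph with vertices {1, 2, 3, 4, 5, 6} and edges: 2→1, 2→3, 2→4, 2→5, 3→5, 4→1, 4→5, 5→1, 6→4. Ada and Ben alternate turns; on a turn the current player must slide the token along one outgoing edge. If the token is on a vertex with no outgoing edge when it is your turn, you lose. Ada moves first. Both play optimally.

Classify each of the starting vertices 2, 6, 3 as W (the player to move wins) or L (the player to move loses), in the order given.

Work bottom-up. With no move the player to move loses. Otherwise the position is W if at least one move leads to an L position for the opponent, and L if every move leads to a W.
Every edge goes from a vertex to one that appears earlier in the order 1, 5, 4, 3, 2, 6, so processing vertices in that order labels each vertex after all of its successors.
1: no outgoing edge → L
5: can move to 1, which is L ⇒ W
4: can move to 1, which is L ⇒ W
3: the only move is to 5(W), a W ⇒ L
2: can move to 3, which is L ⇒ W
6: the only move is to 4(W), a W ⇒ L

2: W, 6: L, 3: L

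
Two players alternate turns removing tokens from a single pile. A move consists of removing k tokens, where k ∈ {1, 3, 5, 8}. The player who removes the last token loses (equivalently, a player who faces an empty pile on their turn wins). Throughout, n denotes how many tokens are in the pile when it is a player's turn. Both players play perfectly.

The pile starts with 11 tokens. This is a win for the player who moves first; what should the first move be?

Positions with no move are W. A position that does have a move is losing for the player to move precisely when every available move leads to a winning position for the opponent. Fill in the labels:
n=0: no move; the opponent has just taken the last token and therefore loses → W
n=1: L (sole option 0(W) is W)
n=2: W (go to 1, an L position)
n=3: L (options 2(W), 0(W) are all W)
n=4: W (go to 3, an L position)
n=5: L (options 4(W), 2(W), 0(W) are all W)
n=6: W (go to 5, an L position)
n=7: L (options 6(W), 4(W), 2(W) are all W)
n=8: W (go to 7, an L position)
n=9: W (go to 1, an L position)
n=10: W (go to 7, an L position)
n=11: W (go to 3, an L position)
From 11, the L positions reachable in one move are: 3.

Remove 8, leaving 3.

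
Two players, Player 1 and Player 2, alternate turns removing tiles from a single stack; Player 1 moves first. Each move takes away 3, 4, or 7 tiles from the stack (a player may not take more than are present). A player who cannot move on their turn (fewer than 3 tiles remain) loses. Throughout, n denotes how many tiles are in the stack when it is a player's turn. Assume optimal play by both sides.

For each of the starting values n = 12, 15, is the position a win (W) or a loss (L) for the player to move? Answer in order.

Classify positions by backward induction: terminal positions (no move available) are L. From any other position, the mover wins iff some move reaches an L.
n=0: no move → L
n=1: no move → L
n=2: no move → L
n=3: W (go to 0, an L position)
n=4: W (go to 1, an L position)
n=5: W (go to 2, an L position)
n=6: W (go to 2, an L position)
n=7: W (go to 0, an L position)
n=8: W (go to 1, an L position)
n=9: W (go to 2, an L position)
n=10: L (options 7(W), 6(W), 3(W) are all W)
n=11: L (options 8(W), 7(W), 4(W) are all W)
n=12: L (options 9(W), 8(W), 5(W) are all W)
n=13: W (go to 10, an L position)
n=14: W (go to 11, an L position)
n=15: W (go to 12, an L position)

12: L, 15: W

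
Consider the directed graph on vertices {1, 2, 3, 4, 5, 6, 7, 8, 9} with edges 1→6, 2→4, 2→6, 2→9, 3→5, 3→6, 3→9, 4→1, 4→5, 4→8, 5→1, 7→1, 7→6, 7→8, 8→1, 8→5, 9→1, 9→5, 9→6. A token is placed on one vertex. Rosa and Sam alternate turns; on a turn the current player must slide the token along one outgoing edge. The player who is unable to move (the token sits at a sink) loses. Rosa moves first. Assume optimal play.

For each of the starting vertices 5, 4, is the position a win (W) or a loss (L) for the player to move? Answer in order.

5: L, 4: W

Use the standard recursion: the mover loses at a terminal position; elsewhere, the mover wins exactly when some move hands the opponent an L position.
Every edge goes from a vertex to one that appears earlier in the order 6, 1, 5, 9, 8, 7, 4, 2, 3, so processing vertices in that order labels each vertex after all of its successors.
6: no outgoing edge → L
1: →6(L), so W
5: →1(W) only, which is W, so L
9: →5(L), so W
8: →5(L), so W
7: →6(L), so W
4: →5(L), so W
2: →6(L), so W
3: →5(L), so W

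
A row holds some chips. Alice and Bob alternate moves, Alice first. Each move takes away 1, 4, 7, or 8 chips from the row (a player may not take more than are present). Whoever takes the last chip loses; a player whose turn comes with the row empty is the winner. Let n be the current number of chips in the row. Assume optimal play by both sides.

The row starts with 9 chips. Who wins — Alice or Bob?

Alice wins.

Classify positions by backward induction: terminal positions (no move available) are W. From any other position, the mover wins iff some move reaches an L.
n=0: no move; the opponent has just taken the last chip and therefore loses → W
n=1: →0(W) only, which is W, so L
n=2: →1(L), so W
n=3: →2(W) only, which is W, so L
n=4: →3(L), so W
n=5: →1(L), so W
n=6: →5(W), 2(W) — all W, so L
n=7: →6(L), so W
n=8: →1(L), so W
n=9: →1(L), so W
The starting position 9 is W: Alice should remove 8, leaving 1, handing over an L position.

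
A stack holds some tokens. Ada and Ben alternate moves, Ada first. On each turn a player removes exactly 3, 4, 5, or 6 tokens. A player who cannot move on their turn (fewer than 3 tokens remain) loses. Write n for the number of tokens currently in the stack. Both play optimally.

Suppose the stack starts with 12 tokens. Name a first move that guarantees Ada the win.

Compute win/loss labels from the base case upward. A position with no move is L. Any other position is W if it can reach an L in one move, else L.
n=0: no move → L
n=1: no move → L
n=2: no move → L
n=3: W (go to 0, an L position)
n=4: W (go to 1, an L position)
n=5: W (go to 2, an L position)
n=6: W (go to 2, an L position)
n=7: W (go to 2, an L position)
n=8: W (go to 2, an L position)
n=9: L (options 6(W), 5(W), 4(W), 3(W) are all W)
n=10: L (options 7(W), 6(W), 5(W), 4(W) are all W)
n=11: L (options 8(W), 7(W), 6(W), 5(W) are all W)
n=12: W (go to 9, an L position)
From 12, the L positions reachable in one move are: 9.

Remove 3, leaving 9.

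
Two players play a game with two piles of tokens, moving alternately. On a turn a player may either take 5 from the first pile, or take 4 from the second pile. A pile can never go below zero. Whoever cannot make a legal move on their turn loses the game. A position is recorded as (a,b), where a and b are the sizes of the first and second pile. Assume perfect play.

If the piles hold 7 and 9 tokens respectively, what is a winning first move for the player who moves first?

Positions with no move are L. A position that does have a move is losing for the player to move precisely when every available move leads to a winning position for the opponent. Fill in the labels:
No move ever increases a pile, so every position that can arise here has a ≤ 7 and b ≤ 9; it is enough to label the cells with 0 ≤ a ≤ 7 and 0 ≤ b ≤ 9.
Every move lowers a or b (never raises either), so fill the grid row by row in increasing a, and left to right within a row: each cell's successors are then already labelled.
      b=0  b=1  b=2  b=3  b=4  b=5  b=6  b=7  b=8  b=9
a=0:    L    L    L    L    W    W    W    W    L    L
a=1:    L    L    L    L    W    W    W    W    L    L
a=2:    L    L    L    L    W    W    W    W    L    L
a=3:    L    L    L    L    W    W    W    W    L    L
a=4:    L    L    L    L    W    W    W    W    L    L
a=5:    W    W    W    W    L    L    L    L    W    W
a=6:    W    W    W    W    L    L    L    L    W    W
a=7:    W    W    W    W    L    L    L    L    W    W
Cells with no legal move (terminal, hence L): (0,0), (0,1), (0,2), (0,3), (1,0), (1,1), (1,2), (1,3), (2,0), (2,1), (2,2), (2,3), (3,0), (3,1), (3,2), (3,3), (4,0), (4,1), (4,2), (4,3).
The remaining L cells, each justified by listing all of its moves:
(0,8): only reaches (0,4)(W), which is W → L
(0,9): only reaches (0,5)(W), which is W → L
(1,8): only reaches (1,4)(W), which is W → L
(1,9): only reaches (1,5)(W), which is W → L
(2,8): only reaches (2,4)(W), which is W → L
(2,9): only reaches (2,5)(W), which is W → L
(3,8): only reaches (3,4)(W), which is W → L
(3,9): only reaches (3,5)(W), which is W → L
(4,8): only reaches (4,4)(W), which is W → L
(4,9): only reaches (4,5)(W), which is W → L
(5,4): only reaches (0,4)(W), (5,0)(W), all W → L
(5,5): only reaches (0,5)(W), (5,1)(W), all W → L
(5,6): only reaches (0,6)(W), (5,2)(W), all W → L
(5,7): only reaches (0,7)(W), (5,3)(W), all W → L
(6,4): only reaches (1,4)(W), (6,0)(W), all W → L
(6,5): only reaches (1,5)(W), (6,1)(W), all W → L
(6,6): only reaches (1,6)(W), (6,2)(W), all W → L
(6,7): only reaches (1,7)(W), (6,3)(W), all W → L
(7,4): only reaches (2,4)(W), (7,0)(W), all W → L
(7,5): only reaches (2,5)(W), (7,1)(W), all W → L
(7,6): only reaches (2,6)(W), (7,2)(W), all W → L
(7,7): only reaches (2,7)(W), (7,3)(W), all W → L
Every other cell has at least one move into one of the L cells above, so it is W.
From (7,9), the L positions reachable in one move are: (2,9), (7,5). Any move reaching one of these is winning.

Move to (2,9).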